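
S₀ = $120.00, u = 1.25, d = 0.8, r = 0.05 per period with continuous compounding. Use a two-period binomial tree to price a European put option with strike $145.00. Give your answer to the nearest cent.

$23.19

Risk-neutral probability p = (e^0.05 − 0.8)/(1.25 − 0.8) = 0.2513/0.4500 = 0.5584
Terminal stock prices: S_uu = 187.5, S_ud = 120, S_dd = 76.8
Terminal payoffs (K − S): max(-42.5, 0) = 0, max(25, 0) = 25, max(68.2, 0) = 68.2
Node u (S = 150): V_u = e^(−0.05)·[0.5584·0.0000 + 0.4416·25.0000] = 10.5020
Node d (S = 96): V_d = e^(−0.05)·[0.5584·25.0000 + 0.4416·68.2000] = 41.9283
Node 0 (S = 120): V_0 = e^(−0.05)·[0.5584·10.5020 + 0.4416·41.9283] = 23.1914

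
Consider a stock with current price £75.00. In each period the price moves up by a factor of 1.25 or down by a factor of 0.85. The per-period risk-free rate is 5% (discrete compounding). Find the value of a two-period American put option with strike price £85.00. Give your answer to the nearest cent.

Risk-neutral probability p = (1 + 0.05 − 0.85)/(1.25 − 0.85) = 0.2000/0.4000 = 0.5000
Terminal stock prices: S_uu = 117.2, S_ud = 79.69, S_dd = 54.19
Terminal payoffs (K − S): max(-32.19, 0) = 0, max(5.312, 0) = 5.312, max(30.81, 0) = 30.81
Node u (S = 93.75): continuation = 1/1.05·[0.5000·0.0000 + 0.5000·5.3125] = 2.5298; exercise value = 0.0000 ≤ continuation, so V_u = 2.5298
Node d (S = 63.75): continuation = 1/1.05·[0.5000·5.3125 + 0.5000·30.8125] = 17.2024; exercise value = 21.2500 > continuation, so V_d = 21.2500 (exercise)
Node 0 (S = 75): continuation = 1/1.05·[0.5000·2.5298 + 0.5000·21.2500] = 11.3237; exercise value = 10.0000 ≤ continuation, so V_0 = 11.3237

£11.32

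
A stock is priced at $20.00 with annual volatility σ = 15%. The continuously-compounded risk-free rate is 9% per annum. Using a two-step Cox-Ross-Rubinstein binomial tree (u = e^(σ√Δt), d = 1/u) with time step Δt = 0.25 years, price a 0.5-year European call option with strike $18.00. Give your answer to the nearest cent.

CRR parameters: u = e^(σ√Δt) = e^(0.15·√0.25) = 1.0779, d = 1/u = 0.9277
Per-period rate: rΔt = 0.09·0.25 = 0.0225, so R = e^0.0225 = 1.0228
Risk-neutral probability p = (e^0.0225 − 0.9277)/(1.0779 − 0.9277) = 0.0950/0.1501 = 0.6328
Terminal stock prices: S_uu = 23.24, S_ud = 20, S_dd = 17.21
Terminal payoffs (S − K): max(5.237, 0) = 5.237, max(2, 0) = 2, max(-0.7858, 0) = 0
Node u (S = 21.56): V_u = e^(−0.0225)·[0.6328·5.2367 + 0.3672·2.0000] = 3.9582
Node d (S = 18.55): V_d = e^(−0.0225)·[0.6328·2.0000 + 0.3672·0.0000] = 1.2375
Node 0 (S = 20): V_0 = e^(−0.0225)·[0.6328·3.9582 + 0.3672·1.2375] = 2.8933

$2.89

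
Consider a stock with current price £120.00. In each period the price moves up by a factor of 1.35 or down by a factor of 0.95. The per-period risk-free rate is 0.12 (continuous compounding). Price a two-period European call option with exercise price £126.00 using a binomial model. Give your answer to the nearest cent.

£25.19

Risk-neutral probability p = (e^0.12 − 0.95)/(1.35 − 0.95) = 0.1775/0.4000 = 0.4437
Terminal stock prices: S_uu = 218.7, S_ud = 153.9, S_dd = 108.3
Terminal payoffs (S − K): max(92.7, 0) = 92.7, max(27.9, 0) = 27.9, max(-17.7, 0) = 0
Node u (S = 162): V_u = e^(−0.12)·[0.4437·92.7000 + 0.5563·27.9000] = 50.2480
Node d (S = 114): V_d = e^(−0.12)·[0.4437·27.9000 + 0.5563·0.0000] = 10.9804
Node 0 (S = 120): V_0 = e^(−0.12)·[0.4437·50.2480 + 0.5563·10.9804] = 25.1931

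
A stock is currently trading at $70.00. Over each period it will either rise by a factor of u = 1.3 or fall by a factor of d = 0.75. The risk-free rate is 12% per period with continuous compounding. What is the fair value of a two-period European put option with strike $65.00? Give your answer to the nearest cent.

$1.98

Risk-neutral probability p = (e^0.12 − 0.75)/(1.3 − 0.75) = 0.3775/0.5500 = 0.6864
Terminal stock prices: S_uu = 118.3, S_ud = 68.25, S_dd = 39.38
Terminal payoffs (K − S): max(-53.3, 0) = 0, max(-3.25, 0) = 0, max(25.62, 0) = 25.62
Node u (S = 91): V_u = e^(−0.12)·[0.6864·0.0000 + 0.3136·0.0000] = 0.0000
Node d (S = 52.5): V_d = e^(−0.12)·[0.6864·0.0000 + 0.3136·25.6250] = 7.1282
Node 0 (S = 70): V_0 = e^(−0.12)·[0.6864·0.0000 + 0.3136·7.1282] = 1.9829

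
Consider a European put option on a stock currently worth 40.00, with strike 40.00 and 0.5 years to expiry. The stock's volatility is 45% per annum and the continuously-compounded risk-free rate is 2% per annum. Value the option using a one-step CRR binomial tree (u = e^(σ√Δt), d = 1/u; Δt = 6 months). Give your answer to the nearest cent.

CRR parameters: u = e^(σ√Δt) = e^(0.45·√0.5) = 1.3746, d = 1/u = 0.7275
Per-period rate: rΔt = 0.02·0.5 = 0.01, so R = e^0.01 = 1.0101
Risk-neutral probability p = (e^0.01 − 0.7275)/(1.3746 − 0.7275) = 0.2826/0.6472 = 0.4366
Terminal stock prices: S_u = 54.99, S_d = 29.1
Terminal payoffs (K − S): max(-14.99, 0) = 0, max(10.9, 0) = 10.9
Node 0 (S = 40): V_0 = e^(−0.01)·[0.4366·0.0000 + 0.5634·10.9017] = 6.0804

6.08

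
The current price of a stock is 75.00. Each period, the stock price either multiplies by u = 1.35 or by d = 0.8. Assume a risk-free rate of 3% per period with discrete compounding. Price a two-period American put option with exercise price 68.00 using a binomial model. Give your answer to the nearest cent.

6.38

Risk-neutral probability p = (1 + 0.03 − 0.8)/(1.35 − 0.8) = 0.2300/0.5500 = 0.4182
Terminal stock prices: S_uu = 136.7, S_ud = 81, S_dd = 48
Terminal payoffs (K − S): max(-68.69, 0) = 0, max(-13, 0) = 0, max(20, 0) = 20
Node u (S = 101.2): continuation = 1/1.03·[0.4182·0.0000 + 0.5818·0.0000] = 0.0000; exercise value = 0.0000 ≤ continuation, so V_u = 0.0000
Node d (S = 60): continuation = 1/1.03·[0.4182·0.0000 + 0.5818·20.0000] = 11.2974; exercise value = 8.0000 ≤ continuation, so V_d = 11.2974
Node 0 (S = 75): continuation = 1/1.03·[0.4182·0.0000 + 0.5818·11.2974] = 6.3816; exercise value = 0.0000 ≤ continuation, so V_0 = 6.3816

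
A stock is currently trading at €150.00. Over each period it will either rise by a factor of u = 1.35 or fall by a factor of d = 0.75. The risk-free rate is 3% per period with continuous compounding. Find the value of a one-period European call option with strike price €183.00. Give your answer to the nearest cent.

Risk-neutral probability p = (e^0.03 − 0.75)/(1.35 − 0.75) = 0.2805/0.6000 = 0.4674
Terminal stock prices: S_u = 202.5, S_d = 112.5
Terminal payoffs (S − K): max(19.5, 0) = 19.5, max(-70.5, 0) = 0
Node 0 (S = 150): V_0 = e^(−0.03)·[0.4674·19.5000 + 0.5326·0.0000] = 8.8454

€8.85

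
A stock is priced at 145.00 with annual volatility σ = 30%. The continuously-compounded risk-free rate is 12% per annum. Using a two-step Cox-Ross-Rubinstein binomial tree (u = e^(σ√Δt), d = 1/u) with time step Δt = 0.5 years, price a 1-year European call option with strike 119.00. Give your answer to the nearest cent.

43.02

CRR parameters: u = e^(σ√Δt) = e^(0.3·√0.5) = 1.2363, d = 1/u = 0.8089
Per-period rate: rΔt = 0.12·0.5 = 0.06, so R = e^0.06 = 1.0618
Risk-neutral probability p = (e^0.06 − 0.8089)/(1.2363 − 0.8089) = 0.2530/0.4275 = 0.5918
Terminal stock prices: S_uu = 221.6, S_ud = 145, S_dd = 94.87
Terminal payoffs (S − K): max(102.6, 0) = 102.6, max(26, 0) = 26, max(-24.13, 0) = 0
Node u (S = 179.3): V_u = e^(−0.06)·[0.5918·102.6274 + 0.4082·26.0000] = 67.1951
Node d (S = 117.3): V_d = e^(−0.06)·[0.5918·26.0000 + 0.4082·0.0000] = 14.4914
Node 0 (S = 145): V_0 = e^(−0.06)·[0.5918·67.1951 + 0.4082·14.4914] = 43.0226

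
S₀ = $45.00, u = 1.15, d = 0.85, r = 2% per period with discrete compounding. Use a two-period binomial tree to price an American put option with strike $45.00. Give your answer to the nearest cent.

$3.11

Risk-neutral probability p = (1 + 0.02 − 0.85)/(1.15 − 0.85) = 0.1700/0.3000 = 0.5667
Terminal stock prices: S_uu = 59.51, S_ud = 43.99, S_dd = 32.51
Terminal payoffs (K − S): max(-14.51, 0) = 0, max(1.013, 0) = 1.013, max(12.49, 0) = 12.49
Node u (S = 51.75): continuation = 1/1.02·[0.5667·0.0000 + 0.4333·1.0125] = 0.4301; exercise value = 0.0000 ≤ continuation, so V_u = 0.4301
Node d (S = 38.25): continuation = 1/1.02·[0.5667·1.0125 + 0.4333·12.4875] = 5.8676; exercise value = 6.7500 > continuation, so V_d = 6.7500 (exercise)
Node 0 (S = 45): continuation = 1/1.02·[0.5667·0.4301 + 0.4333·6.7500] = 3.1066; exercise value = 0.0000 ≤ continuation, so V_0 = 3.1066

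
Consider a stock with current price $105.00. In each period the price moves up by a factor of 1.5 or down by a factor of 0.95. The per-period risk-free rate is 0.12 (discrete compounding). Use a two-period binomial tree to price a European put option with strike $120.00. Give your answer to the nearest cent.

$9.60

Risk-neutral probability p = (1 + 0.12 − 0.95)/(1.5 − 0.95) = 0.1700/0.5500 = 0.3091
Terminal stock prices: S_uu = 236.2, S_ud = 149.6, S_dd = 94.76
Terminal payoffs (K − S): max(-116.2, 0) = 0, max(-29.62, 0) = 0, max(25.24, 0) = 25.24
Node u (S = 157.5): V_u = 1/1.12·[0.3091·0.0000 + 0.6909·0.0000] = 0.0000
Node d (S = 99.75): V_d = 1/1.12·[0.3091·0.0000 + 0.6909·25.2375] = 15.5686
Node 0 (S = 105): V_0 = 1/1.12·[0.3091·0.0000 + 0.6909·15.5686] = 9.6040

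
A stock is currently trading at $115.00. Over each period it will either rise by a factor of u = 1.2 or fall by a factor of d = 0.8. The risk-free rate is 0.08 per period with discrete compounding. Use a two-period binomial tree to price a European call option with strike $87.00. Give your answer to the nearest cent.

$41.45

Risk-neutral probability p = (1 + 0.08 − 0.8)/(1.2 − 0.8) = 0.2800/0.4000 = 0.7000
Terminal stock prices: S_uu = 165.6, S_ud = 110.4, S_dd = 73.6
Terminal payoffs (S − K): max(78.6, 0) = 78.6, max(23.4, 0) = 23.4, max(-13.4, 0) = 0
Node u (S = 138): V_u = 1/1.08·[0.7000·78.6000 + 0.3000·23.4000] = 57.4444
Node d (S = 92): V_d = 1/1.08·[0.7000·23.4000 + 0.3000·0.0000] = 15.1667
Node 0 (S = 115): V_0 = 1/1.08·[0.7000·57.4444 + 0.3000·15.1667] = 41.4455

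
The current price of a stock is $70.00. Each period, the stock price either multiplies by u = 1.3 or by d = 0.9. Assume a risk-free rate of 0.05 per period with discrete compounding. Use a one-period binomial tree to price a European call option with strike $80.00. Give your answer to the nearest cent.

Risk-neutral probability p = (1 + 0.05 − 0.9)/(1.3 − 0.9) = 0.1500/0.4000 = 0.3750
Terminal stock prices: S_u = 91, S_d = 63
Terminal payoffs (S − K): max(11, 0) = 11, max(-17, 0) = 0
Node 0 (S = 70): V_0 = 1/1.05·[0.3750·11.0000 + 0.6250·0.0000] = 3.9286

$3.93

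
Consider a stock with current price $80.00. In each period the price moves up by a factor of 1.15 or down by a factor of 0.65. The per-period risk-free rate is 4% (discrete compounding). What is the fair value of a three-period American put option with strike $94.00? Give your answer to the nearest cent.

Risk-neutral probability p = (1 + 0.04 − 0.65)/(1.15 − 0.65) = 0.3900/0.5000 = 0.7800
Terminal stock prices: S_uuu = 121.7, S_uud = 68.77, S_udd = 38.87, S_ddd = 21.97
Terminal payoffs (K − S): max(-27.67, 0) = 0, max(25.23, 0) = 25.23, max(55.13, 0) = 55.13, max(72.03, 0) = 72.03
Node uu (S = 105.8): continuation = 1/1.04·[0.7800·0.0000 + 0.2200·25.2300] = 5.3371; exercise value = 0.0000 ≤ continuation, so V_uu = 5.3371
Node ud (S = 59.8): continuation = 1/1.04·[0.7800·25.2300 + 0.2200·55.1300] = 30.5846; exercise value = 34.2000 > continuation, so V_ud = 34.2000 (exercise)
Node dd (S = 33.8): continuation = 1/1.04·[0.7800·55.1300 + 0.2200·72.0300] = 56.5846; exercise value = 60.2000 > continuation, so V_dd = 60.2000 (exercise)
Node u (S = 92): continuation = 1/1.04·[0.7800·5.3371 + 0.2200·34.2000] = 11.2375; exercise value = 2.0000 ≤ continuation, so V_u = 11.2375
Node d (S = 52): continuation = 1/1.04·[0.7800·34.2000 + 0.2200·60.2000] = 38.3846; exercise value = 42.0000 > continuation, so V_d = 42.0000 (exercise)
Node 0 (S = 80): continuation = 1/1.04·[0.7800·11.2375 + 0.2200·42.0000] = 17.3127; exercise value = 14.0000 ≤ continuation, so V_0 = 17.3127

$17.31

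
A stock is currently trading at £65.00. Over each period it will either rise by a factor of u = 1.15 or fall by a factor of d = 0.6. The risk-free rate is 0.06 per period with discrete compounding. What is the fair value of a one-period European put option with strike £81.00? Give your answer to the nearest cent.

Risk-neutral probability p = (1 + 0.06 − 0.6)/(1.15 − 0.6) = 0.4600/0.5500 = 0.8364
Terminal stock prices: S_u = 74.75, S_d = 39
Terminal payoffs (K − S): max(6.25, 0) = 6.25, max(42, 0) = 42
Node 0 (S = 65): V_0 = 1/1.06·[0.8364·6.2500 + 0.1636·42.0000] = 11.4151

£11.42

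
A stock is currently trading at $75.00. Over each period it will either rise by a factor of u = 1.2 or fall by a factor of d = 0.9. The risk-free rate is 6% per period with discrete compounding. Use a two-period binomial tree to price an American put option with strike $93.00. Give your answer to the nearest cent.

Risk-neutral probability p = (1 + 0.06 − 0.9)/(1.2 − 0.9) = 0.1600/0.3000 = 0.5333
Terminal stock prices: S_uu = 108, S_ud = 81, S_dd = 60.75
Terminal payoffs (K − S): max(-15, 0) = 0, max(12, 0) = 12, max(32.25, 0) = 32.25
Node u (S = 90): continuation = 1/1.06·[0.5333·0.0000 + 0.4667·12.0000] = 5.2830; exercise value = 3.0000 ≤ continuation, so V_u = 5.2830
Node d (S = 67.5): continuation = 1/1.06·[0.5333·12.0000 + 0.4667·32.2500] = 20.2358; exercise value = 25.5000 > continuation, so V_d = 25.5000 (exercise)
Node 0 (S = 75): continuation = 1/1.06·[0.5333·5.2830 + 0.4667·25.5000] = 13.8845; exercise value = 18.0000 > continuation, so V_0 = 18.0000 (exercise)

$18.00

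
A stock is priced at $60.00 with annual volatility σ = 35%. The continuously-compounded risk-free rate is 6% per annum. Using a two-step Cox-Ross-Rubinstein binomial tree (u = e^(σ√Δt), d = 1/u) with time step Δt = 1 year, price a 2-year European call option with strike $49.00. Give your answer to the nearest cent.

$20.80

CRR parameters: u = e^(σ√Δt) = e^(0.35·√1) = 1.4191, d = 1/u = 0.7047
Per-period rate: rΔt = 0.06·1 = 0.06, so R = e^0.06 = 1.0618
Risk-neutral probability p = (e^0.06 − 0.7047)/(1.4191 − 0.7047) = 0.3571/0.7144 = 0.4999
Terminal stock prices: S_uu = 120.8, S_ud = 60, S_dd = 29.8
Terminal payoffs (S − K): max(71.83, 0) = 71.83, max(11, 0) = 11, max(-19.2, 0) = 0
Node u (S = 85.14): V_u = e^(−0.06)·[0.4999·71.8252 + 0.5001·11.0000] = 38.9976
Node d (S = 42.28): V_d = e^(−0.06)·[0.4999·11.0000 + 0.5001·0.0000] = 5.1791
Node 0 (S = 60): V_0 = e^(−0.06)·[0.4999·38.9976 + 0.5001·5.1791] = 20.8002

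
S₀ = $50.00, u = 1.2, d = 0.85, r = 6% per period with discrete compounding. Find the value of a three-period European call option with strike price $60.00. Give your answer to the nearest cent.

Risk-neutral probability p = (1 + 0.06 − 0.85)/(1.2 − 0.85) = 0.2100/0.3500 = 0.6000
Terminal stock prices: S_uuu = 86.4, S_uud = 61.2, S_udd = 43.35, S_ddd = 30.71
Terminal payoffs (S − K): max(26.4, 0) = 26.4, max(1.2, 0) = 1.2, max(-16.65, 0) = 0, max(-29.29, 0) = 0
Node uu (S = 72): V_uu = 1/1.06·[0.6000·26.4000 + 0.4000·1.2000] = 15.3962
Node ud (S = 51): V_ud = 1/1.06·[0.6000·1.2000 + 0.4000·0.0000] = 0.6792
Node dd (S = 36.12): V_dd = 1/1.06·[0.6000·0.0000 + 0.4000·0.0000] = 0.0000
Node u (S = 60): V_u = 1/1.06·[0.6000·15.3962 + 0.4000·0.6792] = 8.9712
Node d (S = 42.5): V_d = 1/1.06·[0.6000·0.6792 + 0.4000·0.0000] = 0.3845
Node 0 (S = 50): V_0 = 1/1.06·[0.6000·8.9712 + 0.4000·0.3845] = 5.2231

$5.22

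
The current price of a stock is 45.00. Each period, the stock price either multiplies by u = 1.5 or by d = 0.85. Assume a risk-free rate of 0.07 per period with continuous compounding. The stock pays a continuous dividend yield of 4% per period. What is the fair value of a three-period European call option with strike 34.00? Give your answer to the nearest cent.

14.30

Per-period risk-free factor R = e^0.07 = 1.0725; dividend-adjusted growth = e^(0.07−0.04) = 1.0305.
Risk-neutral probability p = (1.0305 − 0.85)/(1.5 − 0.85) = 0.1805/0.6500 = 0.2776
Terminal stock prices: S_uuu = 151.9, S_uud = 86.06, S_udd = 48.77, S_ddd = 27.64
Terminal payoffs (S − K): max(117.9, 0) = 117.9, max(52.06, 0) = 52.06, max(14.77, 0) = 14.77, max(-6.364, 0) = 0
Node uu (S = 101.2): V_uu = e^(−0.07)·[0.2776·117.8750 + 0.7224·52.0625] = 65.5785
Node ud (S = 57.38): V_ud = e^(−0.07)·[0.2776·52.0625 + 0.7224·14.7687] = 23.4239
Node dd (S = 32.51): V_dd = e^(−0.07)·[0.2776·14.7687 + 0.7224·0.0000] = 3.8229
Node u (S = 67.5): V_u = e^(−0.07)·[0.2776·65.5785 + 0.7224·23.4239] = 32.7522
Node d (S = 38.25): V_d = e^(−0.07)·[0.2776·23.4239 + 0.7224·3.8229] = 8.6383
Node 0 (S = 45): V_0 = e^(−0.07)·[0.2776·32.7522 + 0.7224·8.6383] = 14.2962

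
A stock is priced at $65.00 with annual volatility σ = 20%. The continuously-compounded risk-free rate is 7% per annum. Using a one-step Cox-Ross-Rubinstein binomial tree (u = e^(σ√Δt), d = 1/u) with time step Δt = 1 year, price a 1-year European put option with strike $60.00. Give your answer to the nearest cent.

CRR parameters: u = e^(σ√Δt) = e^(0.2·√1) = 1.2214, d = 1/u = 0.8187
Per-period rate: rΔt = 0.07·1 = 0.07, so R = e^0.07 = 1.0725
Risk-neutral probability p = (e^0.07 − 0.8187)/(1.2214 − 0.8187) = 0.2538/0.4027 = 0.6302
Terminal stock prices: S_u = 79.39, S_d = 53.22
Terminal payoffs (K − S): max(-19.39, 0) = 0, max(6.783, 0) = 6.783
Node 0 (S = 65): V_0 = e^(−0.07)·[0.6302·0.0000 + 0.3698·6.7825] = 2.3384

$2.34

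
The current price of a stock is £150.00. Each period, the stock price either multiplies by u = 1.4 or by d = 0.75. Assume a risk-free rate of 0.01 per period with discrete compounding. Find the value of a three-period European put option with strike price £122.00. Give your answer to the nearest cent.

Risk-neutral probability p = (1 + 0.01 − 0.75)/(1.4 − 0.75) = 0.2600/0.6500 = 0.4000
Terminal stock prices: S_uuu = 411.6, S_uud = 220.5, S_udd = 118.1, S_ddd = 63.28
Terminal payoffs (K − S): max(-289.6, 0) = 0, max(-98.5, 0) = 0, max(3.875, 0) = 3.875, max(58.72, 0) = 58.72
Node uu (S = 294): V_uu = 1/1.01·[0.4000·0.0000 + 0.6000·0.0000] = 0.0000
Node ud (S = 157.5): V_ud = 1/1.01·[0.4000·0.0000 + 0.6000·3.8750] = 2.3020
Node dd (S = 84.38): V_dd = 1/1.01·[0.4000·3.8750 + 0.6000·58.7188] = 36.4171
Node u (S = 210): V_u = 1/1.01·[0.4000·0.0000 + 0.6000·2.3020] = 1.3675
Node d (S = 112.5): V_d = 1/1.01·[0.4000·2.3020 + 0.6000·36.4171] = 22.5456
Node 0 (S = 150): V_0 = 1/1.01·[0.4000·1.3675 + 0.6000·22.5456] = 13.9350

£13.94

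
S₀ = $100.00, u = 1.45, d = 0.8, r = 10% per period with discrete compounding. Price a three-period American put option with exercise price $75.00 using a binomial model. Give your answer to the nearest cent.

Risk-neutral probability p = (1 + 0.1 − 0.8)/(1.45 − 0.8) = 0.3000/0.6500 = 0.4615
Terminal stock prices: S_uuu = 304.9, S_uud = 168.2, S_udd = 92.8, S_ddd = 51.2
Terminal payoffs (K − S): max(-229.9, 0) = 0, max(-93.2, 0) = 0, max(-17.8, 0) = 0, max(23.8, 0) = 23.8
Node uu (S = 210.2): continuation = 1/1.1·[0.4615·0.0000 + 0.5385·0.0000] = 0.0000; exercise value = 0.0000 ≤ continuation, so V_uu = 0.0000
Node ud (S = 116): continuation = 1/1.1·[0.4615·0.0000 + 0.5385·0.0000] = 0.0000; exercise value = 0.0000 ≤ continuation, so V_ud = 0.0000
Node dd (S = 64): continuation = 1/1.1·[0.4615·0.0000 + 0.5385·23.8000] = 11.6503; exercise value = 11.0000 ≤ continuation, so V_dd = 11.6503
Node u (S = 145): continuation = 1/1.1·[0.4615·0.0000 + 0.5385·0.0000] = 0.0000; exercise value = 0.0000 ≤ continuation, so V_u = 0.0000
Node d (S = 80): continuation = 1/1.1·[0.4615·0.0000 + 0.5385·11.6503] = 5.7030; exercise value = 0.0000 ≤ continuation, so V_d = 5.7030
Node 0 (S = 100): continuation = 1/1.1·[0.4615·0.0000 + 0.5385·5.7030] = 2.7917; exercise value = 0.0000 ≤ continuation, so V_0 = 2.7917

$2.79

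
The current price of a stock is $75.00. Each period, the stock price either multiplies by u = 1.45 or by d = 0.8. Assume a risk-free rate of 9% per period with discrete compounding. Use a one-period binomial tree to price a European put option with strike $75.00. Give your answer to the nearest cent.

Risk-neutral probability p = (1 + 0.09 − 0.8)/(1.45 − 0.8) = 0.2900/0.6500 = 0.4462
Terminal stock prices: S_u = 108.8, S_d = 60
Terminal payoffs (K − S): max(-33.75, 0) = 0, max(15, 0) = 15
Node 0 (S = 75): V_0 = 1/1.09·[0.4462·0.0000 + 0.5538·15.0000] = 7.6217

$7.62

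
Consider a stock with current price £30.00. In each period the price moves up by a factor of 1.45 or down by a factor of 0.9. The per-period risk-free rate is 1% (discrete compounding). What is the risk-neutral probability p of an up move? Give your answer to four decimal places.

p = 0.2000

Risk-neutral probability p = (1 + 0.01 − 0.9)/(1.45 − 0.9) = 0.1100/0.5500 = 0.2000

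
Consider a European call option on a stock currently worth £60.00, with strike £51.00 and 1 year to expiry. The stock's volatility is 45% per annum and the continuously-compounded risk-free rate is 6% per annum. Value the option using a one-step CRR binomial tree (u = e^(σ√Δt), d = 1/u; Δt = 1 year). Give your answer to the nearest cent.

CRR parameters: u = e^(σ√Δt) = e^(0.45·√1) = 1.5683, d = 1/u = 0.6376
Per-period rate: rΔt = 0.06·1 = 0.06, so R = e^0.06 = 1.0618
Risk-neutral probability p = (e^0.06 − 0.6376)/(1.5683 − 0.6376) = 0.4242/0.9307 = 0.4558
Terminal stock prices: S_u = 94.1, S_d = 38.26
Terminal payoffs (S − K): max(43.1, 0) = 43.1, max(-12.74, 0) = 0
Node 0 (S = 60): V_0 = e^(−0.06)·[0.4558·43.0987 + 0.5442·0.0000] = 18.5005

£18.50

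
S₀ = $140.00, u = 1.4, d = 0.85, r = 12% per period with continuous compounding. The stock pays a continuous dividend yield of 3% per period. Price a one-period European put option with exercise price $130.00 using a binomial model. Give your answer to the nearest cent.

Per-period risk-free factor R = e^0.12 = 1.1275; dividend-adjusted growth = e^(0.12−0.03) = 1.0942.
Risk-neutral probability p = (1.0942 − 0.85)/(1.4 − 0.85) = 0.2442/0.5500 = 0.4440
Terminal stock prices: S_u = 196, S_d = 119
Terminal payoffs (K − S): max(-66, 0) = 0, max(11, 0) = 11
Node 0 (S = 140): V_0 = e^(−0.12)·[0.4440·0.0000 + 0.5560·11.0000] = 5.4249

$5.42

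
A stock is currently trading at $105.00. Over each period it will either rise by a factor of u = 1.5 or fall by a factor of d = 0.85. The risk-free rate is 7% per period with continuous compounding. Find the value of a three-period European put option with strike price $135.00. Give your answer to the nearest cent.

Risk-neutral probability p = (e^0.07 − 0.85)/(1.5 − 0.85) = 0.2225/0.6500 = 0.3423
Terminal stock prices: S_uuu = 354.4, S_uud = 200.8, S_udd = 113.8, S_ddd = 64.48
Terminal payoffs (K − S): max(-219.4, 0) = 0, max(-65.81, 0) = 0, max(21.21, 0) = 21.21, max(70.52, 0) = 70.52
Node uu (S = 236.2): V_uu = e^(−0.07)·[0.3423·0.0000 + 0.6577·0.0000] = 0.0000
Node ud (S = 133.9): V_ud = e^(−0.07)·[0.3423·0.0000 + 0.6577·21.2063] = 13.0040
Node dd (S = 75.86): V_dd = e^(−0.07)·[0.3423·21.2063 + 0.6577·70.5169] = 50.0107
Node u (S = 157.5): V_u = e^(−0.07)·[0.3423·0.0000 + 0.6577·13.0040] = 7.9743
Node d (S = 89.25): V_d = e^(−0.07)·[0.3423·13.0040 + 0.6577·50.0107] = 34.8180
Node 0 (S = 105): V_0 = e^(−0.07)·[0.3423·7.9743 + 0.6577·34.8180] = 23.8962

$23.90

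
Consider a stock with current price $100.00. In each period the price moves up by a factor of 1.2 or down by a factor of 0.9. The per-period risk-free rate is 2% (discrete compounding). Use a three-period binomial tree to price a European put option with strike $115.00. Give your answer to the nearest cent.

$15.82

Risk-neutral probability p = (1 + 0.02 − 0.9)/(1.2 − 0.9) = 0.1200/0.3000 = 0.4000
Terminal stock prices: S_uuu = 172.8, S_uud = 129.6, S_udd = 97.2, S_ddd = 72.9
Terminal payoffs (K − S): max(-57.8, 0) = 0, max(-14.6, 0) = 0, max(17.8, 0) = 17.8, max(42.1, 0) = 42.1
Node uu (S = 144): V_uu = 1/1.02·[0.4000·0.0000 + 0.6000·0.0000] = 0.0000
Node ud (S = 108): V_ud = 1/1.02·[0.4000·0.0000 + 0.6000·17.8000] = 10.4706
Node dd (S = 81): V_dd = 1/1.02·[0.4000·17.8000 + 0.6000·42.1000] = 31.7451
Node u (S = 120): V_u = 1/1.02·[0.4000·0.0000 + 0.6000·10.4706] = 6.1592
Node d (S = 90): V_d = 1/1.02·[0.4000·10.4706 + 0.6000·31.7451] = 22.7797
Node 0 (S = 100): V_0 = 1/1.02·[0.4000·6.1592 + 0.6000·22.7797] = 15.8152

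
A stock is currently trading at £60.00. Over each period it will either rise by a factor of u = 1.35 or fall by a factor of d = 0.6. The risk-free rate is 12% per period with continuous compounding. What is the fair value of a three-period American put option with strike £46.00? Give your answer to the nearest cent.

Risk-neutral probability p = (e^0.12 − 0.6)/(1.35 − 0.6) = 0.5275/0.7500 = 0.7033
Terminal stock prices: S_uuu = 147.6, S_uud = 65.61, S_udd = 29.16, S_ddd = 12.96
Terminal payoffs (K − S): max(-101.6, 0) = 0, max(-19.61, 0) = 0, max(16.84, 0) = 16.84, max(33.04, 0) = 33.04
Node uu (S = 109.4): continuation = e^(−0.12)·[0.7033·0.0000 + 0.2967·0.0000] = 0.0000; exercise value = 0.0000 ≤ continuation, so V_uu = 0.0000
Node ud (S = 48.6): continuation = e^(−0.12)·[0.7033·0.0000 + 0.2967·16.8400] = 4.4310; exercise value = 0.0000 ≤ continuation, so V_ud = 4.4310
Node dd (S = 21.6): continuation = e^(−0.12)·[0.7033·16.8400 + 0.2967·33.0400] = 19.1983; exercise value = 24.4000 > continuation, so V_dd = 24.4000 (exercise)
Node u (S = 81): continuation = e^(−0.12)·[0.7033·0.0000 + 0.2967·4.4310] = 1.1659; exercise value = 0.0000 ≤ continuation, so V_u = 1.1659
Node d (S = 36): continuation = e^(−0.12)·[0.7033·4.4310 + 0.2967·24.4000] = 9.1843; exercise value = 10.0000 > continuation, so V_d = 10.0000 (exercise)
Node 0 (S = 60): continuation = e^(−0.12)·[0.7033·1.1659 + 0.2967·10.0000] = 3.3585; exercise value = 0.0000 ≤ continuation, so V_0 = 3.3585

£3.36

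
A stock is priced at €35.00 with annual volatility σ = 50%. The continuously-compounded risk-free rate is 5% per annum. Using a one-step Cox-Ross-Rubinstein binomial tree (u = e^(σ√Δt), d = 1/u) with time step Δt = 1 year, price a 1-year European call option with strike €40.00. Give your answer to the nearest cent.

€7.19

CRR parameters: u = e^(σ√Δt) = e^(0.5·√1) = 1.6487, d = 1/u = 0.6065
Per-period rate: rΔt = 0.05·1 = 0.05, so R = e^0.05 = 1.0513
Risk-neutral probability p = (e^0.05 − 0.6065)/(1.6487 − 0.6065) = 0.4447/1.0422 = 0.4267
Terminal stock prices: S_u = 57.71, S_d = 21.23
Terminal payoffs (S − K): max(17.71, 0) = 17.71, max(-18.77, 0) = 0
Node 0 (S = 35): V_0 = e^(−0.05)·[0.4267·17.7052 + 0.5733·0.0000] = 7.1870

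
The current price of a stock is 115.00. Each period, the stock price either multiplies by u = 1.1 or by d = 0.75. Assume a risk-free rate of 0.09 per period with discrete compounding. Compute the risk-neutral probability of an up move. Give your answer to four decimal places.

Risk-neutral probability p = (1 + 0.09 − 0.75)/(1.1 − 0.75) = 0.3400/0.3500 = 0.9714

p = 0.9714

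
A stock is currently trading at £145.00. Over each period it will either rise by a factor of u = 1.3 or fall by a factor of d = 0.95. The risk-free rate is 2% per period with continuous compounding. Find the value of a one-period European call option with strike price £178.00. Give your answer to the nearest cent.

Risk-neutral probability p = (e^0.02 − 0.95)/(1.3 − 0.95) = 0.0702/0.3500 = 0.2006
Terminal stock prices: S_u = 188.5, S_d = 137.8
Terminal payoffs (S − K): max(10.5, 0) = 10.5, max(-40.25, 0) = 0
Node 0 (S = 145): V_0 = e^(−0.02)·[0.2006·10.5000 + 0.7994·0.0000] = 2.0643

£2.06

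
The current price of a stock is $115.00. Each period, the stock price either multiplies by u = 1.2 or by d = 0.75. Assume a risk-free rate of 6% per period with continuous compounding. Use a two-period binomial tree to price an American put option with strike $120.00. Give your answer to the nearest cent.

$12.87

Risk-neutral probability p = (e^0.06 − 0.75)/(1.2 − 0.75) = 0.3118/0.4500 = 0.6930
Terminal stock prices: S_uu = 165.6, S_ud = 103.5, S_dd = 64.69
Terminal payoffs (K − S): max(-45.6, 0) = 0, max(16.5, 0) = 16.5, max(55.31, 0) = 55.31
Node u (S = 138): continuation = e^(−0.06)·[0.6930·0.0000 + 0.3070·16.5000] = 4.7710; exercise value = 0.0000 ≤ continuation, so V_u = 4.7710
Node d (S = 86.25): continuation = e^(−0.06)·[0.6930·16.5000 + 0.3070·55.3125] = 26.7617; exercise value = 33.7500 > continuation, so V_d = 33.7500 (exercise)
Node 0 (S = 115): continuation = e^(−0.06)·[0.6930·4.7710 + 0.3070·33.7500] = 12.8724; exercise value = 5.0000 ≤ continuation, so V_0 = 12.8724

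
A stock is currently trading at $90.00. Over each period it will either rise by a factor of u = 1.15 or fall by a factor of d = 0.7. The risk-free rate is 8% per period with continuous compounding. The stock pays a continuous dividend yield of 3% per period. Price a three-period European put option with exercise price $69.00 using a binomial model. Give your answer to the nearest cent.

$1.94

Per-period risk-free factor R = e^0.08 = 1.0833; dividend-adjusted growth = e^(0.08−0.03) = 1.0513.
Risk-neutral probability p = (1.0513 − 0.7)/(1.15 − 0.7) = 0.3513/0.4500 = 0.7806
Terminal stock prices: S_uuu = 136.9, S_uud = 83.32, S_udd = 50.71, S_ddd = 30.87
Terminal payoffs (K − S): max(-67.88, 0) = 0, max(-14.32, 0) = 0, max(18.29, 0) = 18.29, max(38.13, 0) = 38.13
Node uu (S = 119): V_uu = e^(−0.08)·[0.7806·0.0000 + 0.2194·0.0000] = 0.0000
Node ud (S = 72.45): V_ud = e^(−0.08)·[0.7806·0.0000 + 0.2194·18.2850] = 3.7033
Node dd (S = 44.1): V_dd = e^(−0.08)·[0.7806·18.2850 + 0.2194·38.1300] = 20.8984
Node u (S = 103.5): V_u = e^(−0.08)·[0.7806·0.0000 + 0.2194·3.7033] = 0.7500
Node d (S = 63): V_d = e^(−0.08)·[0.7806·3.7033 + 0.2194·20.8984] = 6.9011
Node 0 (S = 90): V_0 = e^(−0.08)·[0.7806·0.7500 + 0.2194·6.9011] = 1.9381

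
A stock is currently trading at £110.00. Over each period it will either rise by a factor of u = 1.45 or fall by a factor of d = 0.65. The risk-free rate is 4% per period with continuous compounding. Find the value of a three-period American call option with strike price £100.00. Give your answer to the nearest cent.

£40.68

Risk-neutral probability p = (e^0.04 − 0.65)/(1.45 − 0.65) = 0.3908/0.8000 = 0.4885
Terminal stock prices: S_uuu = 335.3, S_uud = 150.3, S_udd = 67.39, S_ddd = 30.21
Terminal payoffs (S − K): max(235.3, 0) = 235.3, max(50.33, 0) = 50.33, max(-32.61, 0) = 0, max(-69.79, 0) = 0
Node uu (S = 231.3): continuation = e^(−0.04)·[0.4885·235.3487 + 0.5115·50.3288] = 135.1961; exercise value = 131.2750 ≤ continuation, so V_uu = 135.1961
Node ud (S = 103.7): continuation = e^(−0.04)·[0.4885·50.3288 + 0.5115·0.0000] = 23.6222; exercise value = 3.6750 ≤ continuation, so V_ud = 23.6222
Node dd (S = 46.48): continuation = e^(−0.04)·[0.4885·0.0000 + 0.5115·0.0000] = 0.0000; exercise value = 0.0000 ≤ continuation, so V_dd = 0.0000
Node u (S = 159.5): continuation = e^(−0.04)·[0.4885·135.1961 + 0.5115·23.6222] = 75.0641; exercise value = 59.5000 ≤ continuation, so V_u = 75.0641
Node d (S = 71.5): continuation = e^(−0.04)·[0.4885·23.6222 + 0.5115·0.0000] = 11.0873; exercise value = 0.0000 ≤ continuation, so V_d = 11.0873
Node 0 (S = 110): continuation = e^(−0.04)·[0.4885·75.0641 + 0.5115·11.0873] = 40.6806; exercise value = 10.0000 ≤ continuation, so V_0 = 40.6806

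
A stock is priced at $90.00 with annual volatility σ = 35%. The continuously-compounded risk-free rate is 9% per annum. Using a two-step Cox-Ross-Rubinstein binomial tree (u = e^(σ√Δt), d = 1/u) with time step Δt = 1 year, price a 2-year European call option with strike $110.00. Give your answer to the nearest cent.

CRR parameters: u = e^(σ√Δt) = e^(0.35·√1) = 1.4191, d = 1/u = 0.7047
Per-period rate: rΔt = 0.09·1 = 0.09, so R = e^0.09 = 1.0942
Risk-neutral probability p = (e^0.09 − 0.7047)/(1.4191 − 0.7047) = 0.3895/0.7144 = 0.5452
Terminal stock prices: S_uu = 181.2, S_ud = 90, S_dd = 44.69
Terminal payoffs (S − K): max(71.24, 0) = 71.24, max(-20, 0) = 0, max(-65.31, 0) = 0
Node u (S = 127.7): V_u = e^(−0.09)·[0.5452·71.2377 + 0.4548·0.0000] = 35.4966
Node d (S = 63.42): V_d = e^(−0.09)·[0.5452·0.0000 + 0.4548·0.0000] = 0.0000
Node 0 (S = 90): V_0 = e^(−0.09)·[0.5452·35.4966 + 0.4548·0.0000] = 17.6874

$17.69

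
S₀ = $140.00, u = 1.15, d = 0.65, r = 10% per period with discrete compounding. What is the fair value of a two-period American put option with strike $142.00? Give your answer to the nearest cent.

Risk-neutral probability p = (1 + 0.1 − 0.65)/(1.15 − 0.65) = 0.4500/0.5000 = 0.9000
Terminal stock prices: S_uu = 185.1, S_ud = 104.7, S_dd = 59.15
Terminal payoffs (K − S): max(-43.15, 0) = 0, max(37.35, 0) = 37.35, max(82.85, 0) = 82.85
Node u (S = 161): continuation = 1/1.1·[0.9000·0.0000 + 0.1000·37.3500] = 3.3955; exercise value = 0.0000 ≤ continuation, so V_u = 3.3955
Node d (S = 91): continuation = 1/1.1·[0.9000·37.3500 + 0.1000·82.8500] = 38.0909; exercise value = 51.0000 > continuation, so V_d = 51.0000 (exercise)
Node 0 (S = 140): continuation = 1/1.1·[0.9000·3.3955 + 0.1000·51.0000] = 7.4145; exercise value = 2.0000 ≤ continuation, so V_0 = 7.4145

$7.41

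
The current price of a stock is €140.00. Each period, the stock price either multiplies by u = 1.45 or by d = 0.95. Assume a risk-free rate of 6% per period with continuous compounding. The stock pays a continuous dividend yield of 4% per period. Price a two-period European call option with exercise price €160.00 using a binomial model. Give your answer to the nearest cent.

€9.38

Per-period risk-free factor R = e^0.06 = 1.0618; dividend-adjusted growth = e^(0.06−0.04) = 1.0202.
Risk-neutral probability p = (1.0202 − 0.95)/(1.45 − 0.95) = 0.0702/0.5000 = 0.1404
Terminal stock prices: S_uu = 294.4, S_ud = 192.8, S_dd = 126.3
Terminal payoffs (S − K): max(134.4, 0) = 134.4, max(32.85, 0) = 32.85, max(-33.65, 0) = 0
Node u (S = 203): V_u = e^(−0.06)·[0.1404·134.3500 + 0.8596·32.8500] = 44.3579
Node d (S = 133): V_d = e^(−0.06)·[0.1404·32.8500 + 0.8596·0.0000] = 4.3436
Node 0 (S = 140): V_0 = e^(−0.06)·[0.1404·44.3579 + 0.8596·4.3436] = 9.3816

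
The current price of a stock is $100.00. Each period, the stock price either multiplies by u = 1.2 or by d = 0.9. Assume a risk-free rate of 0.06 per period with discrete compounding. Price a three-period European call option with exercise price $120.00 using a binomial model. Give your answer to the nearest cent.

Risk-neutral probability p = (1 + 0.06 − 0.9)/(1.2 − 0.9) = 0.1600/0.3000 = 0.5333
Terminal stock prices: S_uuu = 172.8, S_uud = 129.6, S_udd = 97.2, S_ddd = 72.9
Terminal payoffs (S − K): max(52.8, 0) = 52.8, max(9.6, 0) = 9.6, max(-22.8, 0) = 0, max(-47.1, 0) = 0
Node uu (S = 144): V_uu = 1/1.06·[0.5333·52.8000 + 0.4667·9.6000] = 30.7925
Node ud (S = 108): V_ud = 1/1.06·[0.5333·9.6000 + 0.4667·0.0000] = 4.8302
Node dd (S = 81): V_dd = 1/1.06·[0.5333·0.0000 + 0.4667·0.0000] = 0.0000
Node u (S = 120): V_u = 1/1.06·[0.5333·30.7925 + 0.4667·4.8302] = 17.6196
Node d (S = 90): V_d = 1/1.06·[0.5333·4.8302 + 0.4667·0.0000] = 2.4303
Node 0 (S = 100): V_0 = 1/1.06·[0.5333·17.6196 + 0.4667·2.4303] = 9.9351

$9.94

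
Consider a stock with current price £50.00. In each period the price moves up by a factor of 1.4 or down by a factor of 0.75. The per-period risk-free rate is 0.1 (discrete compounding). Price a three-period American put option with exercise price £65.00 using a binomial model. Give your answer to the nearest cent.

£15.00

Risk-neutral probability p = (1 + 0.1 − 0.75)/(1.4 − 0.75) = 0.3500/0.6500 = 0.5385
Terminal stock prices: S_uuu = 137.2, S_uud = 73.5, S_udd = 39.38, S_ddd = 21.09
Terminal payoffs (K − S): max(-72.2, 0) = 0, max(-8.5, 0) = 0, max(25.62, 0) = 25.62, max(43.91, 0) = 43.91
Node uu (S = 98): continuation = 1/1.1·[0.5385·0.0000 + 0.4615·0.0000] = 0.0000; exercise value = 0.0000 ≤ continuation, so V_uu = 0.0000
Node ud (S = 52.5): continuation = 1/1.1·[0.5385·0.0000 + 0.4615·25.6250] = 10.7517; exercise value = 12.5000 > continuation, so V_ud = 12.5000 (exercise)
Node dd (S = 28.12): continuation = 1/1.1·[0.5385·25.6250 + 0.4615·43.9062] = 30.9659; exercise value = 36.8750 > continuation, so V_dd = 36.8750 (exercise)
Node u (S = 70): continuation = 1/1.1·[0.5385·0.0000 + 0.4615·12.5000] = 5.2448; exercise value = 0.0000 ≤ continuation, so V_u = 5.2448
Node d (S = 37.5): continuation = 1/1.1·[0.5385·12.5000 + 0.4615·36.8750] = 21.5909; exercise value = 27.5000 > continuation, so V_d = 27.5000 (exercise)
Node 0 (S = 50): continuation = 1/1.1·[0.5385·5.2448 + 0.4615·27.5000] = 14.1058; exercise value = 15.0000 > continuation, so V_0 = 15.0000 (exercise)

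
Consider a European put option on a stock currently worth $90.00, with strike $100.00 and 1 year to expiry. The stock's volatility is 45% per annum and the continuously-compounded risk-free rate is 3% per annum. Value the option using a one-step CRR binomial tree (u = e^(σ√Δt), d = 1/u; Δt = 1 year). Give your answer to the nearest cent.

CRR parameters: u = e^(σ√Δt) = e^(0.45·√1) = 1.5683, d = 1/u = 0.6376
Per-period rate: rΔt = 0.03·1 = 0.03, so R = e^0.03 = 1.0305
Risk-neutral probability p = (e^0.03 − 0.6376)/(1.5683 − 0.6376) = 0.3928/0.9307 = 0.4221
Terminal stock prices: S_u = 141.1, S_d = 57.39
Terminal payoffs (K − S): max(-41.15, 0) = 0, max(42.61, 0) = 42.61
Node 0 (S = 90): V_0 = e^(−0.03)·[0.4221·0.0000 + 0.5779·42.6135] = 23.8992

$23.90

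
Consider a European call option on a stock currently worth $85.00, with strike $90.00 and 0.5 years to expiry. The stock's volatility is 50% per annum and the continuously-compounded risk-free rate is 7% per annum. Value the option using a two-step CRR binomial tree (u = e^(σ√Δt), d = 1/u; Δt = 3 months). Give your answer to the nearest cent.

CRR parameters: u = e^(σ√Δt) = e^(0.5·√0.25) = 1.2840, d = 1/u = 0.7788
Per-period rate: rΔt = 0.07·0.25 = 0.0175, so R = e^0.0175 = 1.0177
Risk-neutral probability p = (e^0.0175 − 0.7788)/(1.2840 − 0.7788) = 0.2389/0.5052 = 0.4728
Terminal stock prices: S_uu = 140.1, S_ud = 85, S_dd = 51.56
Terminal payoffs (S − K): max(50.14, 0) = 50.14, max(-5, 0) = 0, max(-38.44, 0) = 0
Node u (S = 109.1): V_u = e^(−0.0175)·[0.4728·50.1413 + 0.5272·0.0000] = 23.2939
Node d (S = 66.2): V_d = e^(−0.0175)·[0.4728·0.0000 + 0.5272·0.0000] = 0.0000
Node 0 (S = 85): V_0 = e^(−0.0175)·[0.4728·23.2939 + 0.5272·0.0000] = 10.8215

$10.82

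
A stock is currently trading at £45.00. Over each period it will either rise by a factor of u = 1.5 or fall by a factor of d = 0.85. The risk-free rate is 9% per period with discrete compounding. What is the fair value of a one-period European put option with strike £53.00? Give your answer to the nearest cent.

Risk-neutral probability p = (1 + 0.09 − 0.85)/(1.5 − 0.85) = 0.2400/0.6500 = 0.3692
Terminal stock prices: S_u = 67.5, S_d = 38.25
Terminal payoffs (K − S): max(-14.5, 0) = 0, max(14.75, 0) = 14.75
Node 0 (S = 45): V_0 = 1/1.09·[0.3692·0.0000 + 0.6308·14.7500] = 8.5356

£8.54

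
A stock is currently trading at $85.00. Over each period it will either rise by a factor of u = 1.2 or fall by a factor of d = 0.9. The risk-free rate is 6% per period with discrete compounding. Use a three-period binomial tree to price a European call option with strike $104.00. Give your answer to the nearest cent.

Risk-neutral probability p = (1 + 0.06 − 0.9)/(1.2 − 0.9) = 0.1600/0.3000 = 0.5333
Terminal stock prices: S_uuu = 146.9, S_uud = 110.2, S_udd = 82.62, S_ddd = 61.97
Terminal payoffs (S − K): max(42.88, 0) = 42.88, max(6.16, 0) = 6.16, max(-21.38, 0) = 0, max(-42.03, 0) = 0
Node uu (S = 122.4): V_uu = 1/1.06·[0.5333·42.8800 + 0.4667·6.1600] = 24.2868
Node ud (S = 91.8): V_ud = 1/1.06·[0.5333·6.1600 + 0.4667·0.0000] = 3.0994
Node dd (S = 68.85): V_dd = 1/1.06·[0.5333·0.0000 + 0.4667·0.0000] = 0.0000
Node u (S = 102): V_u = 1/1.06·[0.5333·24.2868 + 0.4667·3.0994] = 13.5843
Node d (S = 76.5): V_d = 1/1.06·[0.5333·3.0994 + 0.4667·0.0000] = 1.5594
Node 0 (S = 85): V_0 = 1/1.06·[0.5333·13.5843 + 0.4667·1.5594] = 7.5214

$7.52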